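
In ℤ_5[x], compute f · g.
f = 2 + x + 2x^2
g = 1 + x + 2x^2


Expand and collect like terms; reduce coefficients mod 5:
x^0: 2·1 = 2 ≡ 2 (mod 5)
x^1: 2·1 + 1·1 = 3 ≡ 3 (mod 5)
x^2: 2·2 + 1·1 + 2·1 = 7 ≡ 2 (mod 5)
x^3: 1·2 + 2·1 = 4 ≡ 4 (mod 5)
x^4: 2·2 = 4 ≡ 4 (mod 5)
Result: 2 + 3x + 2x^2 + 4x^3 + 4x^4

f · g = 2 + 3x + 2x^2 + 4x^3 + 4x^4


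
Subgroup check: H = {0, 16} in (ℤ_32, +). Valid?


Subgroup test for H = {0, 16} in (ℤ_32, +):
(1) 0 ∈ H? Yes
(2) Closure: for all a,b ∈ H, (a+b) mod 32 ∈ H? Yes
(3) Inverses: for all a ∈ H, -a mod 32 ∈ H? Yes

Yes, H is a subgroup of ℤ_32


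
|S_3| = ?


|S_n| = n! (number of permutations of n symbols)
|S_3| = 3! = 6

|S_3| = 6


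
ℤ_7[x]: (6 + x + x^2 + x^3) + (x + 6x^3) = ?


Add coefficients mod 7:
x^0: 6 + 0 = 6 (mod 7)
x^1: 1 + 1 = 2 (mod 7)
x^2: 1 + 0 = 1 (mod 7)
x^3: 1 + 6 = 0 (mod 7)
Result: 6 + 2x + x^2

f + g = 6 + 2x + x^2


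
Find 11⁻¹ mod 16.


Use the extended Euclidean algorithm to write 1 = 11·s + 16·t; then s mod 16 is the inverse.
Euclidean algorithm:
  11 = 0·16 + 11
  16 = 1·11 + 5
  11 = 2·5 + 1
  5 = 5·1 + 0
gcd(11,16) = 1
Back-substitution gives: 11·(3) + 16·(-2) = 1
So 11⁻¹ ≡ 3 ≡ 3 (mod 16)
Check: 11 × 3 = 33 ≡ 1 (mod 16) ✓

11⁻¹ ≡ 3 (mod 16)


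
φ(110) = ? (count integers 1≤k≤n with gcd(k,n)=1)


Factor n: 110 = 2 × 5 × 11
φ(n) = n · ∏(1 - 1/p) over distinct primes p | n
φ(110) = 110 · (1 - 1/2) · (1 - 1/5) · (1 - 1/11) = 40

φ(110) = 40


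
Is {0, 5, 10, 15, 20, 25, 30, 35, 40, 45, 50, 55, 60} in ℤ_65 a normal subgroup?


H = {0, 5, 10, 15, 20, 25, 30, 35, 40, 45, 50, 55, 60} in ℤ_65
ℤ_65 is abelian; every subgroup of an abelian group is normal

Yes, normal subgroup


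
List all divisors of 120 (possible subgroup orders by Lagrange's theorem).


Lagrange's theorem: |H| divides |G|
|G| = 120
Divisors of 120: 1, 2, 3, 4, 5, 6, 8, 10, 12, 15, 20, 24, 30, 40, 60, 120

Possible subgroup orders: {1, 2, 3, 4, 5, 6, 8, 10, 12, 15, 20, 24, 30, 40, 60, 120}


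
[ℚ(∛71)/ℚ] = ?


∛71 has minimal polynomial x³ - 71 (irreducible over ℚ since 71 is not a perfect cube)

[ℚ(∛71)/ℚ] = 3


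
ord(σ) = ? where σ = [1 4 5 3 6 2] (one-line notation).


Cycle decomposition: (2 4 3 5 6)
Cycle lengths: 5
Order = lcm(5) = 5

ord(σ) = 5


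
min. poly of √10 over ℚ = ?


√10 satisfies x² - 10 = 0, irreducible over ℚ since 10 is squarefree

Minimal polynomial: x² - 10


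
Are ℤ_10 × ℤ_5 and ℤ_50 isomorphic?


Comparing ℤ_10 × ℤ_5 and ℤ_50:
gcd(10,5) = 5 ≠ 1. Max element order in ℤ_10×ℤ_5 is lcm(10,5) = 10 < 50, so it has no element of order 50

No, ℤ_10 × ℤ_5 ≇ ℤ_50


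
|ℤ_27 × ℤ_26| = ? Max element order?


|ℤ_27 × ℤ_26| = 27 × 26 = 702
Max element order = lcm(27,26) = 702
Cyclic? Yes (gcd=1)

|ℤ_27×ℤ_26| = 702, max element order = 702


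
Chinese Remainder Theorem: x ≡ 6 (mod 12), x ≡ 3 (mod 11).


m₁ = 12, m₂ = 11, gcd = 1, so CRT applies. M = m₁·m₂ = 132
Let M₁ = M/m₁ = 11, M₂ = M/m₂ = 12
Find y₁ ≡ M₁⁻¹ (mod m₁): 11⁻¹ ≡ 11 (mod 12)
Find y₂ ≡ M₂⁻¹ (mod m₂): 12⁻¹ ≡ 1 (mod 11)
x = a₁·M₁·y₁ + a₂·M₂·y₂ = 6·11·11 + 3·12·1 = 762
Reduce mod 132: x ≡ 102
Check: 102 mod 12 = 6 ✓, 102 mod 11 = 3 ✓

x ≡ 102 (mod 132)


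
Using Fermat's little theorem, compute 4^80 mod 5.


Fermat's little theorem: if p is prime and gcd(a,p)=1, then a^(p-1) ≡ 1 (mod p)
p = 5 is prime, gcd(4,5) = 1
Reduce exponent: 80 mod 4 = 0
So 4^80 ≡ 4^0 (mod 5)
4^0 = 1

4^80 ≡ 1 (mod 5)


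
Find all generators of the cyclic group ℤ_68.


g generates ℤ_n iff gcd(g,n) = 1
Prime factors of 68: 2, 17
Generators are g ∈ {1,...,67} not divisible by any of these primes.
Generators: {1, 3, 5, 7, 9, 11, 13, 15, 19, 21, 23, 25, 27, 29, 31, 33, 35, 37, 39, 41, 43, 45, 47, 49, 53, 55, 57, 59, 61, 63, 65, 67}
Number of generators = φ(68) = 32

Generators of ℤ_68 = {1, 3, 5, 7, 9, 11, 13, 15, 19, 21, 23, 25, 27, 29, 31, 33, 35, 37, 39, 41, 43, 45, 47, 49, 53, 55, 57, 59, 61, 63, 65, 67}


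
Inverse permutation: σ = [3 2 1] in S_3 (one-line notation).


To find σ⁻¹, swap domain and range:
σ(1) = 3 → σ⁻¹(3) = 1
σ(2) = 2 → σ⁻¹(2) = 2
σ(3) = 1 → σ⁻¹(1) = 3

σ⁻¹ = [3 2 1]


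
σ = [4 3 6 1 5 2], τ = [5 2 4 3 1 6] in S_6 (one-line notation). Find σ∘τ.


σ∘τ: apply τ first, then σ
1 →τ 5 →σ 5
2 →τ 2 →σ 3
3 →τ 4 →σ 1
4 →τ 3 →σ 6
5 →τ 1 →σ 4
6 →τ 6 →σ 2

σ∘τ = [5 3 1 6 4 2]


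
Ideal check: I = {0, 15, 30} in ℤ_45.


Check ideal conditions for I = {0, 15, 30} in ℤ_45:
(1) I is an additive subgroup? Yes
(2) For r ∈ ℤ_45 and a ∈ I: r·a ∈ I? Yes

Yes, I is an ideal of ℤ_45


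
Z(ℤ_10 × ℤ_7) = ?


Z(G) = {g ∈ G | gx = xg for all x ∈ G}
Direct product of abelian groups is abelian, so Z(G) = G

Z(ℤ_10 × ℤ_7) = ℤ_10 × ℤ_7


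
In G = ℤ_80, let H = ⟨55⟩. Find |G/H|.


|⟨55⟩| = n / gcd(55, 80) = 80 / 5 = 16
H is normal (ℤ_80 is abelian).
|G/H| = |G| / |H| = 80 / 16 = 5

|G/H| = 5


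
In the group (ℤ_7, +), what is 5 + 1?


Operation: addition mod 7
5 + 1 = (a + b) mod 7 with a = 5, b = 1

5 + 1 = 6


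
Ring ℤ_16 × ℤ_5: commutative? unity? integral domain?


Direct product ring; commutative with unity (1,1); but (1,0)·(0,1) = (0,0) gives zero divisors, so not an integral domain
Commutative: Yes
Integral domain: No
Has unity: Yes

ℤ_16 × ℤ_5: Commutative=Yes, Unity=Yes


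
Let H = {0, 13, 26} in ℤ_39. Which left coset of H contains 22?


22 + H = {22 + h (mod 39) : h ∈ H}
22+0=22, 22+13=35, 22+26=9
22 + H = {9, 22, 35} = 9 + H

22 + H = {9, 22, 35}


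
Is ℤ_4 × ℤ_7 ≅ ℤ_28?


Comparing ℤ_4 × ℤ_7 and ℤ_28:
gcd(4,7) = 1, so ℤ_4 × ℤ_7 ≅ ℤ_28 (CRT)

Yes, ℤ_4 × ℤ_7 ≅ ℤ_28


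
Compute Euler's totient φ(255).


Factor n: 255 = 3 × 5 × 17
φ(n) = n · ∏(1 - 1/p) over distinct primes p | n
φ(255) = 255 · (1 - 1/3) · (1 - 1/5) · (1 - 1/17) = 128

φ(255) = 128


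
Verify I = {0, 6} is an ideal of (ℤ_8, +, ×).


Check ideal conditions for I = {0, 6} in ℤ_8:
(1) I is an additive subgroup? No
(2) For r ∈ ℤ_8 and a ∈ I: r·a ∈ I? No  [counterexample: r=2, a=6, r·a mod 8 = 4 ∉ I]

No, I is not an ideal of ℤ_8


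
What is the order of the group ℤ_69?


ℤ_n has n elements.

|ℤ_69| = 69


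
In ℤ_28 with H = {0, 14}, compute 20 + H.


20 + H = {20 + h (mod 28) : h ∈ H}
20+0=20, 20+14=6
20 + H = {6, 20} = 6 + H

20 + H = {6, 20}


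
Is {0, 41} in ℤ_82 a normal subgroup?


H = {0, 41} in ℤ_82
ℤ_82 is abelian; every subgroup of an abelian group is normal

Yes, normal subgroup


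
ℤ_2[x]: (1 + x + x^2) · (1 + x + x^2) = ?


Expand and collect like terms; reduce coefficients mod 2:
x^0: 1·1 = 1 ≡ 1 (mod 2)
x^1: 1·1 + 1·1 = 2 ≡ 0 (mod 2)
x^2: 1·1 + 1·1 + 1·1 = 3 ≡ 1 (mod 2)
x^3: 1·1 + 1·1 = 2 ≡ 0 (mod 2)
x^4: 1·1 = 1 ≡ 1 (mod 2)
Result: 1 + x^2 + x^4

f · g = 1 + x^2 + x^4


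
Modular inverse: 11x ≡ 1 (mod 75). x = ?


Use the extended Euclidean algorithm to write 1 = 11·s + 75·t; then s mod 75 is the inverse.
Euclidean algorithm:
  11 = 0·75 + 11
  75 = 6·11 + 9
  11 = 1·9 + 2
  9 = 4·2 + 1
  2 = 2·1 + 0
gcd(11,75) = 1
Back-substitution gives: 11·(-34) + 75·(5) = 1
So 11⁻¹ ≡ -34 ≡ 41 (mod 75)
Check: 11 × 41 = 451 ≡ 1 (mod 75) ✓

11⁻¹ ≡ 41 (mod 75)


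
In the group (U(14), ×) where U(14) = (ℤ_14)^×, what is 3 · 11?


Operation: multiplication mod 14
3 · 11 = (a × b) mod 14 with a = 3, b = 11

3 · 11 = 5


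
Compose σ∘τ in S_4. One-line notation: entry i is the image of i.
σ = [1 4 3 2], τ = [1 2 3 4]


σ∘τ: apply τ first, then σ
1 →τ 1 →σ 1
2 →τ 2 →σ 4
3 →τ 3 →σ 3
4 →τ 4 →σ 2

σ∘τ = [1 4 3 2]


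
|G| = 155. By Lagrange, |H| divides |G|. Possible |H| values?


Lagrange's theorem: |H| divides |G|
|G| = 155
Divisors of 155: 1, 5, 31, 155

Possible subgroup orders: {1, 5, 31, 155}


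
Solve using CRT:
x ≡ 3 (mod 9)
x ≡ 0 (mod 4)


m₁ = 9, m₂ = 4, gcd = 1, so CRT applies. M = m₁·m₂ = 36
Let M₁ = M/m₁ = 4, M₂ = M/m₂ = 9
Find y₁ ≡ M₁⁻¹ (mod m₁): 4⁻¹ ≡ 7 (mod 9)
Find y₂ ≡ M₂⁻¹ (mod m₂): 9⁻¹ ≡ 1 (mod 4)
x = a₁·M₁·y₁ + a₂·M₂·y₂ = 3·4·7 + 0·9·1 = 84
Reduce mod 36: x ≡ 12
Check: 12 mod 9 = 3 ✓, 12 mod 4 = 0 ✓

x ≡ 12 (mod 36)


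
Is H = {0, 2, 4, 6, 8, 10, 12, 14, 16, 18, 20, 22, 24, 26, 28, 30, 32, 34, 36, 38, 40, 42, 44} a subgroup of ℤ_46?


Subgroup test for H = {0, 2, 4, 6, 8, 10, 12, 14, 16, 18, 20, 22, 24, 26, 28, 30, 32, 34, 36, 38, 40, 42, 44} in (ℤ_46, +):
(1) 0 ∈ H? Yes
(2) Closure: for all a,b ∈ H, (a+b) mod 46 ∈ H? Yes
(3) Inverses: for all a ∈ H, -a mod 46 ∈ H? Yes

Yes, H is a subgroup of ℤ_46


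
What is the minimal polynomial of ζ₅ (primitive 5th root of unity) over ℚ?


ζ₅ is a root of Φ₅(x) = x⁴ + x³ + x² + x + 1, irreducible over ℚ

Minimal polynomial: x⁴ + x³ + x² + x + 1


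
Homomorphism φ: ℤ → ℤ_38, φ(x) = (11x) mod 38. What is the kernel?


Kernel = preimage of identity
ker(φ) = {x ∈ ℤ : 11x ≡ 0 (mod 38)}. gcd(11,38) = 1, so 11x ≡ 0 (mod 38) ⟺ x ≡ 0 (mod 38/1 = 38). Hence ker(φ) = 38ℤ

ker(φ) = 38ℤ


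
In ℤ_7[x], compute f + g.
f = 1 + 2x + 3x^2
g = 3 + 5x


Add coefficients mod 7:
x^0: 1 + 3 = 4 (mod 7)
x^1: 2 + 5 = 0 (mod 7)
x^2: 3 + 0 = 3 (mod 7)
Result: 4 + 3x^2

f + g = 4 + 3x^2


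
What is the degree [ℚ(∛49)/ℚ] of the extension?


∛49 has minimal polynomial x³ - 49 (irreducible over ℚ since 49 is not a perfect cube)

[ℚ(∛49)/ℚ] = 3


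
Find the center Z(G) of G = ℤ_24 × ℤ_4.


Z(G) = {g ∈ G | gx = xg for all x ∈ G}
Direct product of abelian groups is abelian, so Z(G) = G

Z(ℤ_24 × ℤ_4) = ℤ_24 × ℤ_4


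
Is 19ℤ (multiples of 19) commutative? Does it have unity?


19ℤ is a commutative ring under +,× but has no multiplicative identity (1 ∉ 19ℤ); it has no zero divisors, but without unity it is not an integral domain
Commutative: Yes
Integral domain: No
Has unity: No

19ℤ (multiples of 19): Commutative=Yes, Unity=No


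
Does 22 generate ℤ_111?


g generates ℤ_n iff gcd(g, n) = 1
gcd(22, 111) = 1
Since gcd = 1, 22 is a generator.

Yes, 22 generates ℤ_111


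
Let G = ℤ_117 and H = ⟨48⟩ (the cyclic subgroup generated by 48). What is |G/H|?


|⟨48⟩| = n / gcd(48, 117) = 117 / 3 = 39
H is normal (ℤ_117 is abelian).
|G/H| = |G| / |H| = 117 / 39 = 3

|G/H| = 3


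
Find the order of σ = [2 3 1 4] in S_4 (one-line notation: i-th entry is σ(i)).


Cycle decomposition: (1 2 3)
Cycle lengths: 3
Order = lcm(3) = 3

ord(σ) = 3


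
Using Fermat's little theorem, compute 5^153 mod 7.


Fermat's little theorem: if p is prime and gcd(a,p)=1, then a^(p-1) ≡ 1 (mod p)
p = 7 is prime, gcd(5,7) = 1
Reduce exponent: 153 mod 6 = 3
So 5^153 ≡ 5^3 (mod 7)
5^3 mod 7 = 6

5^153 ≡ 6 (mod 7)


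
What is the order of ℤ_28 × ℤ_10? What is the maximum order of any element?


|ℤ_28 × ℤ_10| = 28 × 10 = 280
Max element order = lcm(28,10) = 140
Cyclic? No (gcd=2)

|ℤ_28×ℤ_10| = 280, max element order = 140


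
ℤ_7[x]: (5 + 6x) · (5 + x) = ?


Expand and collect like terms; reduce coefficients mod 7:
x^0: 5·5 = 25 ≡ 4 (mod 7)
x^1: 5·1 + 6·5 = 35 ≡ 0 (mod 7)
x^2: 6·1 = 6 ≡ 6 (mod 7)
Result: 4 + 6x^2

f · g = 4 + 6x^2


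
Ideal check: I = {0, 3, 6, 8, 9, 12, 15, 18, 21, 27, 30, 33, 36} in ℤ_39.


Check ideal conditions for I = {0, 3, 6, 8, 9, 12, 15, 18, 21, 27, 30, 33, 36} in ℤ_39:
(1) I is an additive subgroup? No
(2) For r ∈ ℤ_39 and a ∈ I: r·a ∈ I? No  [counterexample: r=2, a=8, r·a mod 39 = 16 ∉ I]

No, I is not an ideal of ℤ_39


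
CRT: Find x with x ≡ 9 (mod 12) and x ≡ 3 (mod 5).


m₁ = 12, m₂ = 5, gcd = 1, so CRT applies. M = m₁·m₂ = 60
Let M₁ = M/m₁ = 5, M₂ = M/m₂ = 12
Find y₁ ≡ M₁⁻¹ (mod m₁): 5⁻¹ ≡ 5 (mod 12)
Find y₂ ≡ M₂⁻¹ (mod m₂): 12⁻¹ ≡ 3 (mod 5)
x = a₁·M₁·y₁ + a₂·M₂·y₂ = 9·5·5 + 3·12·3 = 333
Reduce mod 60: x ≡ 33
Check: 33 mod 12 = 9 ✓, 33 mod 5 = 3 ✓

x ≡ 33 (mod 60)


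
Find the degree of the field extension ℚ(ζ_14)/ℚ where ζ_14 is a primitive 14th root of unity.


[ℚ(ζ_n):ℚ] = deg Φ_n(x) = φ(n). Here φ(14) = 6

[ℚ(ζ_14)/ℚ where ζ_14 is a primitive 14th root of unity] = 6


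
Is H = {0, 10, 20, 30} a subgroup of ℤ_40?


Subgroup test for H = {0, 10, 20, 30} in (ℤ_40, +):
(1) 0 ∈ H? Yes
(2) Closure: for all a,b ∈ H, (a+b) mod 40 ∈ H? Yes
(3) Inverses: for all a ∈ H, -a mod 40 ∈ H? Yes

Yes, H is a subgroup of ℤ_40


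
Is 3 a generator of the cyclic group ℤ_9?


g generates ℤ_n iff gcd(g, n) = 1
gcd(3, 9) = 3
Since gcd = 3 ≠ 1, ⟨3⟩ has order 3 < 9, so 3 is not a generator.

No, 3 does not generate ℤ_9


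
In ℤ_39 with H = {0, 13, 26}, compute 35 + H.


35 + H = {35 + h (mod 39) : h ∈ H}
35+0=35, 35+13=9, 35+26=22
35 + H = {9, 22, 35} = 9 + H

35 + H = {9, 22, 35}


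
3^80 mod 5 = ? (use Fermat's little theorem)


Fermat's little theorem: if p is prime and gcd(a,p)=1, then a^(p-1) ≡ 1 (mod p)
p = 5 is prime, gcd(3,5) = 1
Reduce exponent: 80 mod 4 = 0
So 3^80 ≡ 3^0 (mod 5)
3^0 = 1

3^80 ≡ 1 (mod 5)


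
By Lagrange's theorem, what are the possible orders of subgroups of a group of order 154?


Lagrange's theorem: |H| divides |G|
|G| = 154
Divisors of 154: 1, 2, 7, 11, 14, 22, 77, 154

Possible subgroup orders: {1, 2, 7, 11, 14, 22, 77, 154}


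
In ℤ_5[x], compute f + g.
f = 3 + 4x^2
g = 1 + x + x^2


Add coefficients mod 5:
x^0: 3 + 1 = 4 (mod 5)
x^1: 0 + 1 = 1 (mod 5)
x^2: 4 + 1 = 0 (mod 5)
Result: 4 + x

f + g = 4 + x


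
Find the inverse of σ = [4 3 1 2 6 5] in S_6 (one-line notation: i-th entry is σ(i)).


To find σ⁻¹, swap domain and range:
σ(1) = 4 → σ⁻¹(4) = 1
σ(2) = 3 → σ⁻¹(3) = 2
σ(3) = 1 → σ⁻¹(1) = 3
σ(4) = 2 → σ⁻¹(2) = 4
σ(5) = 6 → σ⁻¹(6) = 5
σ(6) = 5 → σ⁻¹(5) = 6

σ⁻¹ = [3 4 2 1 6 5]


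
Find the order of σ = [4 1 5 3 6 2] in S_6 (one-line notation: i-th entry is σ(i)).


Cycle decomposition: (1 4 3 5 6 2)
Cycle lengths: 6
Order = lcm(6) = 6

ord(σ) = 6


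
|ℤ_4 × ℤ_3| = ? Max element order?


|ℤ_4 × ℤ_3| = 4 × 3 = 12
Max element order = lcm(4,3) = 12
Cyclic? Yes (gcd=1)

|ℤ_4×ℤ_3| = 12, max element order = 12


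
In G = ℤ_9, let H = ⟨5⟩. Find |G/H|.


|⟨5⟩| = n / gcd(5, 9) = 9 / 1 = 9
H is normal (ℤ_9 is abelian).
|G/H| = |G| / |H| = 9 / 9 = 1

|G/H| = 1


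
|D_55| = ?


|D_n| = 2n (n rotations and n reflections)
|D_55| = 2×55 = 110

|D_55| = 110


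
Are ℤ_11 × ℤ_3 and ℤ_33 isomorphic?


Comparing ℤ_11 × ℤ_3 and ℤ_33:
gcd(11,3) = 1, so ℤ_11 × ℤ_3 ≅ ℤ_33 (CRT)

Yes, ℤ_11 × ℤ_3 ≅ ℤ_33


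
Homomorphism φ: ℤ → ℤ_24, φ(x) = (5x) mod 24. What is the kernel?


Kernel = preimage of identity
ker(φ) = {x ∈ ℤ : 5x ≡ 0 (mod 24)}. gcd(5,24) = 1, so 5x ≡ 0 (mod 24) ⟺ x ≡ 0 (mod 24/1 = 24). Hence ker(φ) = 24ℤ

ker(φ) = 24ℤ


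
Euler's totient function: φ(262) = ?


Factor n: 262 = 2 × 131
φ(n) = n · ∏(1 - 1/p) over distinct primes p | n
φ(262) = 262 · (1 - 1/2) · (1 - 1/131) = 130

φ(262) = 130


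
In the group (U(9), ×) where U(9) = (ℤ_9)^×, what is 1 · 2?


Operation: multiplication mod 9
1 · 2 = (a × b) mod 9 with a = 1, b = 2

1 · 2 = 2


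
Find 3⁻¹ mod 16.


Use the extended Euclidean algorithm to write 1 = 3·s + 16·t; then s mod 16 is the inverse.
Euclidean algorithm:
  3 = 0·16 + 3
  16 = 5·3 + 1
  3 = 3·1 + 0
gcd(3,16) = 1
Back-substitution gives: 3·(-5) + 16·(1) = 1
So 3⁻¹ ≡ -5 ≡ 11 (mod 16)
Check: 3 × 11 = 33 ≡ 1 (mod 16) ✓

3⁻¹ ≡ 11 (mod 16)


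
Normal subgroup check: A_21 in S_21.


H = A_21 in S_21
A_21 has index 2 in S_21, and every subgroup of index 2 is normal

Yes, normal subgroup


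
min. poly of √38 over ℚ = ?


√38 satisfies x² - 38 = 0, irreducible over ℚ since 38 is squarefree

Minimal polynomial: x² - 38


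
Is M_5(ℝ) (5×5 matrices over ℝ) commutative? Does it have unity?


Matrix multiplication is non-commutative for n ≥ 2; the identity matrix I is the unity; singular matrices give zero divisors, so not an integral domain
Commutative: No
Integral domain: No
Has unity: Yes

M_5(ℝ) (5×5 matrices over ℝ): Commutative=No, Unity=Yes


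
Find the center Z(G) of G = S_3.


Z(G) = {g ∈ G | gx = xg for all x ∈ G}
S_n is non-abelian for n ≥ 3; Z(S_3) is trivial

Z(S_3) = {e}


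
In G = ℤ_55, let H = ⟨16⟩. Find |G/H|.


|⟨16⟩| = n / gcd(16, 55) = 55 / 1 = 55
H is normal (ℤ_55 is abelian).
|G/H| = |G| / |H| = 55 / 55 = 1

|G/H| = 1


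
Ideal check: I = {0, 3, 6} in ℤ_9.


Check ideal conditions for I = {0, 3, 6} in ℤ_9:
(1) I is an additive subgroup? Yes
(2) For r ∈ ℤ_9 and a ∈ I: r·a ∈ I? Yes

Yes, I is an ideal of ℤ_9


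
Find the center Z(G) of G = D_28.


Z(G) = {g ∈ G | gx = xg for all x ∈ G}
For even n, Z(D_n) = {e, r^(n/2)}: the 180° rotation r^14 commutes with every reflection and rotation

Z(D_28) = {e, r^14}


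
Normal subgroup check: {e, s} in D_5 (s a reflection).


H = {e, s} in D_5 (s a reflection)
r·s·r⁻¹ = sr⁻² ≠ s for n ≥ 3, so {e, s} is not closed under conjugation

No, not a normal subgroup


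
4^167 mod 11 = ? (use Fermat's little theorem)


Fermat's little theorem: if p is prime and gcd(a,p)=1, then a^(p-1) ≡ 1 (mod p)
p = 11 is prime, gcd(4,11) = 1
Reduce exponent: 167 mod 10 = 7
So 4^167 ≡ 4^7 (mod 11)
4^7 mod 11 = 5

4^167 ≡ 5 (mod 11)


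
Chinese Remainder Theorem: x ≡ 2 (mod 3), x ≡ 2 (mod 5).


m₁ = 3, m₂ = 5, gcd = 1, so CRT applies. M = m₁·m₂ = 15
Let M₁ = M/m₁ = 5, M₂ = M/m₂ = 3
Find y₁ ≡ M₁⁻¹ (mod m₁): 5⁻¹ ≡ 2 (mod 3)
Find y₂ ≡ M₂⁻¹ (mod m₂): 3⁻¹ ≡ 2 (mod 5)
x = a₁·M₁·y₁ + a₂·M₂·y₂ = 2·5·2 + 2·3·2 = 32
Reduce mod 15: x ≡ 2
Check: 2 mod 3 = 2 ✓, 2 mod 5 = 2 ✓

x ≡ 2 (mod 15)


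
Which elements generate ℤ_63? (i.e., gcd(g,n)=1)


g generates ℤ_n iff gcd(g,n) = 1
Prime factors of 63: 3, 7
Generators are g ∈ {1,...,62} not divisible by any of these primes.
Generators: {1, 2, 4, 5, 8, 10, 11, 13, 16, 17, 19, 20, 22, 23, 25, 26, 29, 31, 32, 34, 37, 38, 40, 41, 43, 44, 46, 47, 50, 52, 53, 55, 58, 59, 61, 62}
Number of generators = φ(63) = 36

Generators of ℤ_63 = {1, 2, 4, 5, 8, 10, 11, 13, 16, 17, 19, 20, 22, 23, 25, 26, 29, 31, 32, 34, 37, 38, 40, 41, 43, 44, 46, 47, 50, 52, 53, 55, 58, 59, 61, 62}


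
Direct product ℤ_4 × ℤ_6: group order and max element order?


|ℤ_4 × ℤ_6| = 4 × 6 = 24
Max element order = lcm(4,6) = 12
Cyclic? No (gcd=2)

|ℤ_4×ℤ_6| = 24, max element order = 12


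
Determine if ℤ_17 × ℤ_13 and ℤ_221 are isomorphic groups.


Comparing ℤ_17 × ℤ_13 and ℤ_221:
gcd(17,13) = 1, so ℤ_17 × ℤ_13 ≅ ℤ_221 (CRT)

Yes, ℤ_17 × ℤ_13 ≅ ℤ_221


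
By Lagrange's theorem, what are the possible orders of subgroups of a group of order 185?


Lagrange's theorem: |H| divides |G|
|G| = 185
Divisors of 185: 1, 5, 37, 185

Possible subgroup orders: {1, 5, 37, 185}


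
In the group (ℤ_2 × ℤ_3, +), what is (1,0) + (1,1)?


Operation: componentwise addition mod (2, 3)
(1,0) + (1,1) = ((a₁+b₁) mod 2, (a₂+b₂) mod 3) with a = (1,0), b = (1,1)

(1,0) + (1,1) = (0,1)


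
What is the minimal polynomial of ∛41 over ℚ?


∛41 satisfies x³ - 41 = 0, irreducible over ℚ (no rational root; 41 is not a perfect cube)

Minimal polynomial: x³ - 41


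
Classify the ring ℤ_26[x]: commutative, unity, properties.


ℤ_26 has zero divisors (2·13 ≡ 0), and these lift to constant zero divisors in ℤ_26[x]; so not an integral domain
Commutative: Yes
Integral domain: No
Has unity: Yes

ℤ_26[x]: Commutative=Yes, Unity=Yes


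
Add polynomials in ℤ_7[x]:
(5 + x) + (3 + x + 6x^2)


Add coefficients mod 7:
x^0: 5 + 3 = 1 (mod 7)
x^1: 1 + 1 = 2 (mod 7)
x^2: 0 + 6 = 6 (mod 7)
Result: 1 + 2x + 6x^2

f + g = 1 + 2x + 6x^2


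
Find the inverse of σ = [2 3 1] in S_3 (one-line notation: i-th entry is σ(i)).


To find σ⁻¹, swap domain and range:
σ(1) = 2 → σ⁻¹(2) = 1
σ(2) = 3 → σ⁻¹(3) = 2
σ(3) = 1 → σ⁻¹(1) = 3

σ⁻¹ = [3 1 2]


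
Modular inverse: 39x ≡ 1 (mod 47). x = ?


Use the extended Euclidean algorithm to write 1 = 39·s + 47·t; then s mod 47 is the inverse.
Euclidean algorithm:
  39 = 0·47 + 39
  47 = 1·39 + 8
  39 = 4·8 + 7
  8 = 1·7 + 1
  7 = 7·1 + 0
gcd(39,47) = 1
Back-substitution gives: 39·(-6) + 47·(5) = 1
So 39⁻¹ ≡ -6 ≡ 41 (mod 47)
Check: 39 × 41 = 1599 ≡ 1 (mod 47) ✓

39⁻¹ ≡ 41 (mod 47)


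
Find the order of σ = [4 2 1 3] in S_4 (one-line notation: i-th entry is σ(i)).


Cycle decomposition: (1 4 3)
Cycle lengths: 3
Order = lcm(3) = 3

ord(σ) = 3


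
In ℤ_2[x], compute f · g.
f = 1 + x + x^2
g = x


Expand and collect like terms; reduce coefficients mod 2:
x^0: 1·0 = 0 ≡ 0 (mod 2)
x^1: 1·1 + 1·0 = 1 ≡ 1 (mod 2)
x^2: 1·1 + 1·0 = 1 ≡ 1 (mod 2)
x^3: 1·1 = 1 ≡ 1 (mod 2)
Result: x + x^2 + x^3

f · g = x + x^2 + x^3


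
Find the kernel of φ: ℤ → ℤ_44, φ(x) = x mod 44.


Kernel = preimage of identity
ker(φ) = {x ∈ ℤ : x ≡ 0 (mod 44)} = 44ℤ = {0, ±44, ±88, ...}

ker(φ) = 44ℤ


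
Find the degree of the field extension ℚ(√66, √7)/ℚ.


[ℚ(√66,√7):ℚ] = [ℚ(√66,√7):ℚ(√66)]·[ℚ(√66):ℚ] = 2·2 = 4

[ℚ(√66, √7)/ℚ] = 4


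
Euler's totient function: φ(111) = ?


Factor n: 111 = 3 × 37
φ(n) = n · ∏(1 - 1/p) over distinct primes p | n
φ(111) = 111 · (1 - 1/3) · (1 - 1/37) = 72

φ(111) = 72


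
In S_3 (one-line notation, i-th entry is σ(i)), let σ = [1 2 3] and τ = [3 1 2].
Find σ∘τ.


σ∘τ: apply τ first, then σ
1 →τ 3 →σ 3
2 →τ 1 →σ 1
3 →τ 2 →σ 2

σ∘τ = [3 1 2]


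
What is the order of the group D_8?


|D_n| = 2n (n rotations and n reflections)
|D_8| = 2×8 = 16

|D_8| = 16


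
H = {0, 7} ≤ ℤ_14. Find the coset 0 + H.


0 + H = {0 + h (mod 14) : h ∈ H}
0+0=0, 0+7=7

0 + H = {0, 7}


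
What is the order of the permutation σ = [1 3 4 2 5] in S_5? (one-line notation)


Cycle decomposition: (2 3 4)
Cycle lengths: 3
Order = lcm(3) = 3

ord(σ) = 3


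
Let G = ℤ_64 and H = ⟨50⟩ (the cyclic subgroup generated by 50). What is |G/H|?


|⟨50⟩| = n / gcd(50, 64) = 64 / 2 = 32
H is normal (ℤ_64 is abelian).
|G/H| = |G| / |H| = 64 / 32 = 2

|G/H| = 2


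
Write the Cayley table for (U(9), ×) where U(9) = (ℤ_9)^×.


Elements: {1, 2, 4, 5, 7, 8}
Operation: multiplication mod 9
Entry (a, b) = (a × b) mod 9

Cayley table:
  | 1 | 2 | 4 | 5 | 7 | 8
1 | 1 | 2 | 4 | 5 | 7 | 8
2 | 2 | 4 | 8 | 1 | 5 | 7
4 | 4 | 8 | 7 | 2 | 1 | 5
5 | 5 | 1 | 2 | 7 | 8 | 4
7 | 7 | 5 | 1 | 8 | 4 | 2
8 | 8 | 7 | 5 | 4 | 2 | 1


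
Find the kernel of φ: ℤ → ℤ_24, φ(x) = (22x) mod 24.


Kernel = preimage of identity
ker(φ) = {x ∈ ℤ : 22x ≡ 0 (mod 24)}. gcd(22,24) = 2, so 22x ≡ 0 (mod 24) ⟺ x ≡ 0 (mod 24/2 = 12). Hence ker(φ) = 12ℤ

ker(φ) = 12ℤ


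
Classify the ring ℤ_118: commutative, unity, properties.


ℤ_118 is a commutative ring with unity 1; 118 = 2×59 is composite, so 2·59 ≡ 0 gives zero divisors (not an integral domain)
Commutative: Yes
Integral domain: No
Has unity: Yes

ℤ_118: Commutative=Yes, Unity=Yes


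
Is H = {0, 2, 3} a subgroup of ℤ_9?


Subgroup test for H = {0, 2, 3} in (ℤ_9, +):
(1) 0 ∈ H? Yes
(2) Closure: for all a,b ∈ H, (a+b) mod 9 ∈ H? No  [counterexample: 2 + 2 = 4 ∉ H]
(3) Inverses: for all a ∈ H, -a mod 9 ∈ H? No

No, H is not a subgroup of ℤ_9


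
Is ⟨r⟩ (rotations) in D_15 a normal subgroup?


H = ⟨r⟩ (rotations) in D_15
The rotation subgroup ⟨r⟩ has index 2 in D_15, so it is normal

Yes, normal subgroup


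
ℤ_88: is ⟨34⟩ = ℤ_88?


g generates ℤ_n iff gcd(g, n) = 1
gcd(34, 88) = 2
Since gcd = 2 ≠ 1, ⟨34⟩ has order 44 < 88, so 34 is not a generator.

No, 34 does not generate ℤ_88


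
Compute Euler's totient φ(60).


Factor n: 60 = 2^2 × 3 × 5
φ(n) = n · ∏(1 - 1/p) over distinct primes p | n
φ(60) = 60 · (1 - 1/2) · (1 - 1/3) · (1 - 1/5) = 16

φ(60) = 16


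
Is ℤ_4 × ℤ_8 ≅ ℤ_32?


Comparing ℤ_4 × ℤ_8 and ℤ_32:
gcd(4,8) = 4 ≠ 1. Max element order in ℤ_4×ℤ_8 is lcm(4,8) = 8 < 32, so it has no element of order 32

No, ℤ_4 × ℤ_8 ≇ ℤ_32


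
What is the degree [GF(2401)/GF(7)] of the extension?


GF(2401) = GF(7^4), so the extension degree is 4

[GF(2401)/GF(7)] = 4


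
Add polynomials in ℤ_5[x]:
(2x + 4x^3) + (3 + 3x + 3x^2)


Add coefficients mod 5:
x^0: 0 + 3 = 3 (mod 5)
x^1: 2 + 3 = 0 (mod 5)
x^2: 0 + 3 = 3 (mod 5)
x^3: 4 + 0 = 4 (mod 5)
Result: 3 + 3x^2 + 4x^3

f + g = 3 + 3x^2 + 4x^3


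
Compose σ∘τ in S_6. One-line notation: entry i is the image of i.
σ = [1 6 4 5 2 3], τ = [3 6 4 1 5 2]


σ∘τ: apply τ first, then σ
1 →τ 3 →σ 4
2 →τ 6 →σ 3
3 →τ 4 →σ 5
4 →τ 1 →σ 1
5 →τ 5 →σ 2
6 →τ 2 →σ 6

σ∘τ = [4 3 5 1 2 6]


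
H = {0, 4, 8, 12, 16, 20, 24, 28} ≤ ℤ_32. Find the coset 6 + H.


6 + H = {6 + h (mod 32) : h ∈ H}
6+0=6, 6+4=10, 6+8=14, 6+12=18, 6+16=22, 6+20=26, 6+24=30, 6+28=2
6 + H = {2, 6, 10, 14, 18, 22, 26, 30} = 2 + H

6 + H = {2, 6, 10, 14, 18, 22, 26, 30}


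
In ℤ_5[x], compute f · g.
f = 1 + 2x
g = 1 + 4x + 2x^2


Expand and collect like terms; reduce coefficients mod 5:
x^0: 1·1 = 1 ≡ 1 (mod 5)
x^1: 1·4 + 2·1 = 6 ≡ 1 (mod 5)
x^2: 1·2 + 2·4 = 10 ≡ 0 (mod 5)
x^3: 2·2 = 4 ≡ 4 (mod 5)
Result: 1 + x + 4x^3

f · g = 1 + x + 4x^3


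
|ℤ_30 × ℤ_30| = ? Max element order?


|ℤ_30 × ℤ_30| = 30 × 30 = 900
Max element order = lcm(30,30) = 30
Cyclic? No (gcd=30)

|ℤ_30×ℤ_30| = 900, max element order = 30


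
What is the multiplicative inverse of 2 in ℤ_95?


Use the extended Euclidean algorithm to write 1 = 2·s + 95·t; then s mod 95 is the inverse.
Euclidean algorithm:
  2 = 0·95 + 2
  95 = 47·2 + 1
  2 = 2·1 + 0
gcd(2,95) = 1
Back-substitution gives: 2·(-47) + 95·(1) = 1
So 2⁻¹ ≡ -47 ≡ 48 (mod 95)
Check: 2 × 48 = 96 ≡ 1 (mod 95) ✓

2⁻¹ ≡ 48 (mod 95)


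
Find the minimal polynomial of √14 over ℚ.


√14 satisfies x² - 14 = 0, irreducible over ℚ since 14 is squarefree

Minimal polynomial: x² - 14


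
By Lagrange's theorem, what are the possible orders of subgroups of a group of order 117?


Lagrange's theorem: |H| divides |G|
|G| = 117
Divisors of 117: 1, 3, 9, 13, 39, 117

Possible subgroup orders: {1, 3, 9, 13, 39, 117}


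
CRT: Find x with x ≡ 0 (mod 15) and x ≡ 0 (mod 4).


m₁ = 15, m₂ = 4, gcd = 1, so CRT applies. M = m₁·m₂ = 60
Let M₁ = M/m₁ = 4, M₂ = M/m₂ = 15
Find y₁ ≡ M₁⁻¹ (mod m₁): 4⁻¹ ≡ 4 (mod 15)
Find y₂ ≡ M₂⁻¹ (mod m₂): 15⁻¹ ≡ 3 (mod 4)
x = a₁·M₁·y₁ + a₂·M₂·y₂ = 0·4·4 + 0·15·3 = 0
Reduce mod 60: x ≡ 0
Check: 0 mod 15 = 0 ✓, 0 mod 4 = 0 ✓

x ≡ 0 (mod 60)


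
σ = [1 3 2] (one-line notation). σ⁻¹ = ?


To find σ⁻¹, swap domain and range:
σ(1) = 1 → σ⁻¹(1) = 1
σ(2) = 3 → σ⁻¹(3) = 2
σ(3) = 2 → σ⁻¹(2) = 3

σ⁻¹ = [1 3 2]


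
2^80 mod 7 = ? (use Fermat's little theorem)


Fermat's little theorem: if p is prime and gcd(a,p)=1, then a^(p-1) ≡ 1 (mod p)
p = 7 is prime, gcd(2,7) = 1
Reduce exponent: 80 mod 6 = 2
So 2^80 ≡ 2^2 (mod 7)
2^2 mod 7 = 4

2^80 ≡ 4 (mod 7)


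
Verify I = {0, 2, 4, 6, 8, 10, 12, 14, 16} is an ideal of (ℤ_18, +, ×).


Check ideal conditions for I = {0, 2, 4, 6, 8, 10, 12, 14, 16} in ℤ_18:
(1) I is an additive subgroup? Yes
(2) For r ∈ ℤ_18 and a ∈ I: r·a ∈ I? Yes

Yes, I is an ideal of ℤ_18


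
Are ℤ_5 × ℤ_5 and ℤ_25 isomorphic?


Comparing ℤ_5 × ℤ_5 and ℤ_25:
gcd(5,5) = 5 ≠ 1. Max element order in ℤ_5×ℤ_5 is lcm(5,5) = 5 < 25, so it has no element of order 25

No, ℤ_5 × ℤ_5 ≇ ℤ_25


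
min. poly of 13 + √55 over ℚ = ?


Let α = 13 + √55. Then α - 13 = √55, so (α - 13)² = 55, giving α² - 26α + 114 = 0. Degree 2 and α ∉ ℚ, so this is the minimal polynomial.

Minimal polynomial: x² - 26x + 114


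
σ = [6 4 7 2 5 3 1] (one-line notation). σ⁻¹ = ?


To find σ⁻¹, swap domain and range:
σ(1) = 6 → σ⁻¹(6) = 1
σ(2) = 4 → σ⁻¹(4) = 2
σ(3) = 7 → σ⁻¹(7) = 3
σ(4) = 2 → σ⁻¹(2) = 4
σ(5) = 5 → σ⁻¹(5) = 5
σ(6) = 3 → σ⁻¹(3) = 6
σ(7) = 1 → σ⁻¹(1) = 7

σ⁻¹ = [7 4 6 2 5 1 3]


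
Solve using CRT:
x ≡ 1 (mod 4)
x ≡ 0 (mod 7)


m₁ = 4, m₂ = 7, gcd = 1, so CRT applies. M = m₁·m₂ = 28
Let M₁ = M/m₁ = 7, M₂ = M/m₂ = 4
Find y₁ ≡ M₁⁻¹ (mod m₁): 7⁻¹ ≡ 3 (mod 4)
Find y₂ ≡ M₂⁻¹ (mod m₂): 4⁻¹ ≡ 2 (mod 7)
x = a₁·M₁·y₁ + a₂·M₂·y₂ = 1·7·3 + 0·4·2 = 21
Reduce mod 28: x ≡ 21
Check: 21 mod 4 = 1 ✓, 21 mod 7 = 0 ✓

x ≡ 21 (mod 28)


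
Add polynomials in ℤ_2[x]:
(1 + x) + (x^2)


Add coefficients mod 2:
x^0: 1 + 0 = 1 (mod 2)
x^1: 1 + 0 = 1 (mod 2)
x^2: 0 + 1 = 1 (mod 2)
Result: 1 + x + x^2

f + g = 1 + x + x^2


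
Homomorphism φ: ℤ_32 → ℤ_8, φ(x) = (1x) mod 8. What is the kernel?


Kernel = preimage of identity
ker(φ) = {x ∈ ℤ_32 : 1x ≡ 0 (mod 8)}. Since 8 | 32, φ is well-defined. The kernel is the cyclic subgroup ⟨8⟩ of ℤ_32 (order 4), i.e. {0, 8, 16, 24}

ker(φ) = {0, 8, 16, 24}


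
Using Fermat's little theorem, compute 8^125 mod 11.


Fermat's little theorem: if p is prime and gcd(a,p)=1, then a^(p-1) ≡ 1 (mod p)
p = 11 is prime, gcd(8,11) = 1
Reduce exponent: 125 mod 10 = 5
So 8^125 ≡ 8^5 (mod 11)
8^5 mod 11 = 10

8^125 ≡ 10 (mod 11)


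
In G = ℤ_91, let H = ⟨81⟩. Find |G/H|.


|⟨81⟩| = n / gcd(81, 91) = 91 / 1 = 91
H is normal (ℤ_91 is abelian).
|G/H| = |G| / |H| = 91 / 91 = 1

|G/H| = 1


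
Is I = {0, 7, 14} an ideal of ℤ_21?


Check ideal conditions for I = {0, 7, 14} in ℤ_21:
(1) I is an additive subgroup? Yes
(2) For r ∈ ℤ_21 and a ∈ I: r·a ∈ I? Yes

Yes, I is an ideal of ℤ_21


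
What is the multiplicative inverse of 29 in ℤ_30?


Use the extended Euclidean algorithm to write 1 = 29·s + 30·t; then s mod 30 is the inverse.
Euclidean algorithm:
  29 = 0·30 + 29
  30 = 1·29 + 1
  29 = 29·1 + 0
gcd(29,30) = 1
Back-substitution gives: 29·(-1) + 30·(1) = 1
So 29⁻¹ ≡ -1 ≡ 29 (mod 30)
Check: 29 × 29 = 841 ≡ 1 (mod 30) ✓

29⁻¹ ≡ 29 (mod 30)


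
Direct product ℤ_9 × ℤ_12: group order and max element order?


|ℤ_9 × ℤ_12| = 9 × 12 = 108
Max element order = lcm(9,12) = 36
Cyclic? No (gcd=3)

|ℤ_9×ℤ_12| = 108, max element order = 36


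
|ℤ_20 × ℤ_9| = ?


|A × B| = |A| · |B|
|ℤ_20 × ℤ_9| = 20 × 9 = 180

|ℤ_20 × ℤ_9| = 180


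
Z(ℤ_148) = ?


Z(G) = {g ∈ G | gx = xg for all x ∈ G}
ℤ_148 is abelian, so Z(G) = G

Z(ℤ_148) = ℤ_148


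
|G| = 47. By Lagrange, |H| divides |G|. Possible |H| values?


Lagrange's theorem: |H| divides |G|
|G| = 47
Divisors of 47: 1, 47

Possible subgroup orders: {1, 47}


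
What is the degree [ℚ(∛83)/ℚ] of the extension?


∛83 has minimal polynomial x³ - 83 (irreducible over ℚ since 83 is not a perfect cube)

[ℚ(∛83)/ℚ] = 3


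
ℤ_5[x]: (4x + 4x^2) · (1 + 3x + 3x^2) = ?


Expand and collect like terms; reduce coefficients mod 5:
x^0: 0·1 = 0 ≡ 0 (mod 5)
x^1: 0·3 + 4·1 = 4 ≡ 4 (mod 5)
x^2: 0·3 + 4·3 + 4·1 = 16 ≡ 1 (mod 5)
x^3: 4·3 + 4·3 = 24 ≡ 4 (mod 5)
x^4: 4·3 = 12 ≡ 2 (mod 5)
Result: 4x + x^2 + 4x^3 + 2x^4

f · g = 4x + x^2 + 4x^3 + 2x^4


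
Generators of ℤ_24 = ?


g generates ℤ_n iff gcd(g,n) = 1
Prime factors of 24: 2, 3
Generators are g ∈ {1,...,23} not divisible by any of these primes.
Generators: {1, 5, 7, 11, 13, 17, 19, 23}
Number of generators = φ(24) = 8

Generators of ℤ_24 = {1, 5, 7, 11, 13, 17, 19, 23}


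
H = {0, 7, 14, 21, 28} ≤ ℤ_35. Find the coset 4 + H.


4 + H = {4 + h (mod 35) : h ∈ H}
4+0=4, 4+7=11, 4+14=18, 4+21=25, 4+28=32

4 + H = {4, 11, 18, 25, 32}


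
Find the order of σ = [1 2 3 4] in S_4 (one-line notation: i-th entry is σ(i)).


Cycle decomposition: identity (all elements fixed)
Order = 1 (identity has order 1)

ord(σ) = 1


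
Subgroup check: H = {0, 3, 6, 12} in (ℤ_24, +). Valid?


Subgroup test for H = {0, 3, 6, 12} in (ℤ_24, +):
(1) 0 ∈ H? Yes
(2) Closure: for all a,b ∈ H, (a+b) mod 24 ∈ H? No  [counterexample: 3 + 6 = 9 ∉ H]
(3) Inverses: for all a ∈ H, -a mod 24 ∈ H? No

No, H is not a subgroup of ℤ_24


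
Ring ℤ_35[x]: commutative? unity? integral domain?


ℤ_35 has zero divisors (5·7 ≡ 0), and these lift to constant zero divisors in ℤ_35[x]; so not an integral domain
Commutative: Yes
Integral domain: No
Has unity: Yes

ℤ_35[x]: Commutative=Yes, Unity=Yes


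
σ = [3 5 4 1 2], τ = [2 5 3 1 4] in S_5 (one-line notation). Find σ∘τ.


σ∘τ: apply τ first, then σ
1 →τ 2 →σ 5
2 →τ 5 →σ 2
3 →τ 3 →σ 4
4 →τ 1 →σ 3
5 →τ 4 →σ 1

σ∘τ = [5 2 4 3 1]


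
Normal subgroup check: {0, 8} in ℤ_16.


H = {0, 8} in ℤ_16
ℤ_16 is abelian; every subgroup of an abelian group is normal

Yes, normal subgroup


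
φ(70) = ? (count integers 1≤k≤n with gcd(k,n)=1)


Factor n: 70 = 2 × 5 × 7
φ(n) = n · ∏(1 - 1/p) over distinct primes p | n
φ(70) = 70 · (1 - 1/2) · (1 - 1/5) · (1 - 1/7) = 24

φ(70) = 24


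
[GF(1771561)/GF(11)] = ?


GF(1771561) = GF(11^6), so the extension degree is 6

[GF(1771561)/GF(11)] = 6


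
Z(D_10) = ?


Z(G) = {g ∈ G | gx = xg for all x ∈ G}
For even n, Z(D_n) = {e, r^(n/2)}: the 180° rotation r^5 commutes with every reflection and rotation

Z(D_10) = {e, r^5}


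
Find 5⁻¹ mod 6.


Use the extended Euclidean algorithm to write 1 = 5·s + 6·t; then s mod 6 is the inverse.
Euclidean algorithm:
  5 = 0·6 + 5
  6 = 1·5 + 1
  5 = 5·1 + 0
gcd(5,6) = 1
Back-substitution gives: 5·(-1) + 6·(1) = 1
So 5⁻¹ ≡ -1 ≡ 5 (mod 6)
Check: 5 × 5 = 25 ≡ 1 (mod 6) ✓

5⁻¹ ≡ 5 (mod 6)


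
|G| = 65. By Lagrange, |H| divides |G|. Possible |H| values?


Lagrange's theorem: |H| divides |G|
|G| = 65
Divisors of 65: 1, 5, 13, 65

Possible subgroup orders: {1, 5, 13, 65}


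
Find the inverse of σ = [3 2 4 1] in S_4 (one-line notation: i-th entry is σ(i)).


To find σ⁻¹, swap domain and range:
σ(1) = 3 → σ⁻¹(3) = 1
σ(2) = 2 → σ⁻¹(2) = 2
σ(3) = 4 → σ⁻¹(4) = 3
σ(4) = 1 → σ⁻¹(1) = 4

σ⁻¹ = [4 2 1 3]


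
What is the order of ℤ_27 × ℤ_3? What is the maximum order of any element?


|ℤ_27 × ℤ_3| = 27 × 3 = 81
Max element order = lcm(27,3) = 27
Cyclic? No (gcd=3)

|ℤ_27×ℤ_3| = 81, max element order = 27


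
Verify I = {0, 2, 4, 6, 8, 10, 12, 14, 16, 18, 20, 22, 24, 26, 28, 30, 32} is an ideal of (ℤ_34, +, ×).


Check ideal conditions for I = {0, 2, 4, 6, 8, 10, 12, 14, 16, 18, 20, 22, 24, 26, 28, 30, 32} in ℤ_34:
(1) I is an additive subgroup? Yes
(2) For r ∈ ℤ_34 and a ∈ I: r·a ∈ I? Yes

Yes, I is an ideal of ℤ_34


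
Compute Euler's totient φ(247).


Factor n: 247 = 13 × 19
φ(n) = n · ∏(1 - 1/p) over distinct primes p | n
φ(247) = 247 · (1 - 1/13) · (1 - 1/19) = 216

φ(247) = 216


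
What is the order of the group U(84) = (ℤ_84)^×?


U(n) is the group of units mod n; |U(n)| = φ(n)
|U(84)| = φ(84) = 24

|U(84) = (ℤ_84)^×| = 24


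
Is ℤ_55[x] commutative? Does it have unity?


ℤ_55 has zero divisors (5·11 ≡ 0), and these lift to constant zero divisors in ℤ_55[x]; so not an integral domain
Commutative: Yes
Integral domain: No
Has unity: Yes

ℤ_55[x]: Commutative=Yes, Unity=Yes


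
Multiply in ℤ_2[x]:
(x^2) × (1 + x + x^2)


Expand and collect like terms; reduce coefficients mod 2:
x^0: 0·1 = 0 ≡ 0 (mod 2)
x^1: 0·1 + 0·1 = 0 ≡ 0 (mod 2)
x^2: 0·1 + 0·1 + 1·1 = 1 ≡ 1 (mod 2)
x^3: 0·1 + 1·1 = 1 ≡ 1 (mod 2)
x^4: 1·1 = 1 ≡ 1 (mod 2)
Result: x^2 + x^3 + x^4

f · g = x^2 + x^3 + x^4


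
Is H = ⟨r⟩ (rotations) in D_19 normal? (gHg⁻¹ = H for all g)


H = ⟨r⟩ (rotations) in D_19
The rotation subgroup ⟨r⟩ has index 2 in D_19, so it is normal

Yes, normal subgroup


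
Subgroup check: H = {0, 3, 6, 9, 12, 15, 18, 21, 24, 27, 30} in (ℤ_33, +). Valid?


Subgroup test for H = {0, 3, 6, 9, 12, 15, 18, 21, 24, 27, 30} in (ℤ_33, +):
(1) 0 ∈ H? Yes
(2) Closure: for all a,b ∈ H, (a+b) mod 33 ∈ H? Yes
(3) Inverses: for all a ∈ H, -a mod 33 ∈ H? Yes

Yes, H is a subgroup of ℤ_33


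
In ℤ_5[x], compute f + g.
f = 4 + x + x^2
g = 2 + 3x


Add coefficients mod 5:
x^0: 4 + 2 = 1 (mod 5)
x^1: 1 + 3 = 4 (mod 5)
x^2: 1 + 0 = 1 (mod 5)
Result: 1 + 4x + x^2

f + g = 1 + 4x + x^2


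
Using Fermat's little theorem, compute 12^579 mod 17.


Fermat's little theorem: if p is prime and gcd(a,p)=1, then a^(p-1) ≡ 1 (mod p)
p = 17 is prime, gcd(12,17) = 1
Reduce exponent: 579 mod 16 = 3
So 12^579 ≡ 12^3 (mod 17)
12^3 mod 17 = 11

12^579 ≡ 11 (mod 17)


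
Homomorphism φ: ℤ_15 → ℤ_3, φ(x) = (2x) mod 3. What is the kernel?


Kernel = preimage of identity
ker(φ) = {x ∈ ℤ_15 : 2x ≡ 0 (mod 3)}. Since 3 | 15, φ is well-defined. The kernel is the cyclic subgroup ⟨3⟩ of ℤ_15 (order 5), i.e. {0, 3, 6, 9, 12}

ker(φ) = {0, 3, 6, 9, 12}


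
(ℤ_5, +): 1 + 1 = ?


Operation: addition mod 5
1 + 1 = (a + b) mod 5 with a = 1, b = 1

1 + 1 = 2


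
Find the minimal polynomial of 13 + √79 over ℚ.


Let α = 13 + √79. Then α - 13 = √79, so (α - 13)² = 79, giving α² - 26α + 90 = 0. Degree 2 and α ∉ ℚ, so this is the minimal polynomial.

Minimal polynomial: x² - 26x + 90


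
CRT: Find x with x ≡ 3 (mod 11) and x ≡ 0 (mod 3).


m₁ = 11, m₂ = 3, gcd = 1, so CRT applies. M = m₁·m₂ = 33
Let M₁ = M/m₁ = 3, M₂ = M/m₂ = 11
Find y₁ ≡ M₁⁻¹ (mod m₁): 3⁻¹ ≡ 4 (mod 11)
Find y₂ ≡ M₂⁻¹ (mod m₂): 11⁻¹ ≡ 2 (mod 3)
x = a₁·M₁·y₁ + a₂·M₂·y₂ = 3·3·4 + 0·11·2 = 36
Reduce mod 33: x ≡ 3
Check: 3 mod 11 = 3 ✓, 3 mod 3 = 0 ✓

x ≡ 3 (mod 33)


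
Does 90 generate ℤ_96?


g generates ℤ_n iff gcd(g, n) = 1
gcd(90, 96) = 6
Since gcd = 6 ≠ 1, ⟨90⟩ has order 16 < 96, so 90 is not a generator.

No, 90 does not generate ℤ_96


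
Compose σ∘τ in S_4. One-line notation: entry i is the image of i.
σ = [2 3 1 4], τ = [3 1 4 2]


σ∘τ: apply τ first, then σ
1 →τ 3 →σ 1
2 →τ 1 →σ 2
3 →τ 4 →σ 4
4 →τ 2 →σ 3

σ∘τ = [1 2 4 3]


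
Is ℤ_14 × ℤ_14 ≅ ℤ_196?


Comparing ℤ_14 × ℤ_14 and ℤ_196:
gcd(14,14) = 14 ≠ 1. Max element order in ℤ_14×ℤ_14 is lcm(14,14) = 14 < 196, so it has no element of order 196

No, ℤ_14 × ℤ_14 ≇ ℤ_196
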